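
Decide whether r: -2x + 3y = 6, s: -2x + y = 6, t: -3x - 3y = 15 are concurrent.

No

Lines aᵢx + bᵢy = cᵢ with pairwise distinct directions are concurrent exactly when det[aᵢ bᵢ cᵢ] = 0.
Here the determinant is 24.
Nonzero, so no common point exists.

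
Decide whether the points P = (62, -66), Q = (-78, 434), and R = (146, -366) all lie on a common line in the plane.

Yes

PQ = (-140, 500), PR = (84, -300).
det[PQ; PR] = (-140)(-300) − (500)(84) = 0.
The determinant is zero, so the points are collinear.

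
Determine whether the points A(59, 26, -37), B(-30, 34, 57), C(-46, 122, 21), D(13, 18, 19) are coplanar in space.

Yes

The four points are coplanar iff the 3×3 determinant with rows AB, AC, AD is zero.
Rows: (-89, 8, 94), (-105, 96, 58), (-46, -8, 56).
Expanding along the first row: (-89)(5840) − (8)(-3212) + (94)(5256) = 0.
Zero determinant ⇒ coplanar.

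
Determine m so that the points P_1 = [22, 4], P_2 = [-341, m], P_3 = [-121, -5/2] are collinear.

-25/2

The three points are collinear iff det[P_1P_2; P_1P_3] = 0.
This determinant is linear in m: (143)m + (3575/2) = 0, so m = -25/2.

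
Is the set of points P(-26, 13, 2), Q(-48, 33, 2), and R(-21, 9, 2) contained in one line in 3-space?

PQ = (-22, 20, 0), PR = (5, -4, 0).
PQ × PR = (0, 0, -12).
The cross product is nonzero, so the points do not lie on one line.

No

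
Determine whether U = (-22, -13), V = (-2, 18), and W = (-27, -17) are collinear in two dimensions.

UV = (20, 31), UW = (-5, -4).
If collinear, UW would be a scalar multiple of UV. But (20)·(-4) ≠ (31)·(-5) (difference 75), so they are not parallel; the points are not collinear.

No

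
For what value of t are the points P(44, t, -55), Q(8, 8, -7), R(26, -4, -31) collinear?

-16

Direction QR = (18, -12, -24). From the x-coordinate of P, the parameter along the line is τ = (44 − 8)/18 = 2.
Then t = 8 + 2·(-12) = -16.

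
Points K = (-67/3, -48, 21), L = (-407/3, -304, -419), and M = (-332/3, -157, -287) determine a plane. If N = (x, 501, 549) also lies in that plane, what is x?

248/3

The plane through K, L, M has equation 30888x + 3960y − 10260z = -1095372.
Substituting N: (30888)x + (-3648780) = -1095372, so x = 248/3.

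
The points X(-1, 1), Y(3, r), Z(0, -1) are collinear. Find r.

-7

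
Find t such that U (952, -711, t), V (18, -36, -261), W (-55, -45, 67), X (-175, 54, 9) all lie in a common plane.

The points are coplanar iff UV · (UW × UX) = 0.
Expanding, this is linear in t: (8307)t + (2583477) = 0.
So t = -311.

-311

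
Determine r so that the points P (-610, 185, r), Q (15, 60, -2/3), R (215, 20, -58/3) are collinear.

Direction QR = (200, -40, -56/3). From the x-coordinate of P, the parameter along the line is τ = (-610 − 15)/200 = -25/8.
Then r = (-2/3) + (-25/8)·(-56/3) = 173/3.

173/3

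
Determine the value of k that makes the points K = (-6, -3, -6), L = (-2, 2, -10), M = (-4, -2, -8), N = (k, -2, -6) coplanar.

Normal to plane KLM: n = (-6, 0, -6); plane equation n·P = 72.
Requiring n·N = 72: (-6)k + (36) = 72.
So k = -6.

-6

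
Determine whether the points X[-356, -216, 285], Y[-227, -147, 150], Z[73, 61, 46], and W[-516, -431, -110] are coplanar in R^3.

No

The four points are coplanar iff the 3×3 determinant with rows XY, XZ, XW is zero.
Rows: (129, 69, -135), (429, 277, -239), (-160, -215, -395).
Expanding along the first row: (129)(-160800) − (69)(-207695) + (-135)(-47915) = 56280.
Nonzero ⇒ not coplanar.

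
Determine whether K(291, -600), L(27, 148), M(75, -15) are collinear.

KL = (-264, 748), KM = (-216, 585).
If collinear, KM would be a scalar multiple of KL. But (-264)·(585) ≠ (748)·(-216) (difference 7128), so they are not parallel; the points are not collinear.

No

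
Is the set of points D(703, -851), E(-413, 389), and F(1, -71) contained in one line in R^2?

DE = (-1116, 1240), DF = (-702, 780).
Checking proportionality: DF = 39/62·DE, so the vectors are parallel and the points are collinear.

Yes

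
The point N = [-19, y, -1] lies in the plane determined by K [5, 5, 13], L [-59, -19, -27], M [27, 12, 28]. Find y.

A normal to the plane is n = KL × KM = (-80, 80, 80).
N lies in the plane iff n · KN = 0.
This gives (80)y + (400) = 0, so y = -5.

-5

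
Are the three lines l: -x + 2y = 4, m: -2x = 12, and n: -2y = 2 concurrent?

Yes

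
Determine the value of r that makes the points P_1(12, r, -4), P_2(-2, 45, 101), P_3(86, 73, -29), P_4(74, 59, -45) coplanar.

The points are coplanar iff P_1P_2 · (P_1P_3 × P_1P_4) = 0.
Expanding, this is linear in r: (-2968)r + (71232) = 0.
So r = 24.

24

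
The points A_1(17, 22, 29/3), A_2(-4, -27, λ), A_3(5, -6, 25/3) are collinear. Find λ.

22/3

Collinearity requires A_1A_2 × A_1A_3 = 0; each component is linear in λ.
The x-component gives (28)λ + (-616/3) = 0, so λ = 22/3.
The remaining components then also vanish.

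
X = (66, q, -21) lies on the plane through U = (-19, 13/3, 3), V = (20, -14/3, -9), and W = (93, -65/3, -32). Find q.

-44/3

A normal to the plane is n = UV × UW = (3, 21, -6).
X lies in the plane iff n · UX = 0.
This gives (21)q + (308) = 0, so q = -44/3.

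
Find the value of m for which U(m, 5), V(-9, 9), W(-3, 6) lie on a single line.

Collinearity: (U − V) must be parallel to (W − V) = (6, -3).
Cross-multiplying the components: (m − (-9))·(-3) = (-4)·(6).
Solving gives m = -1.

-1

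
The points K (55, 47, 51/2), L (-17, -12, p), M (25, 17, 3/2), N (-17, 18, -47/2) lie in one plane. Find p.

-59/2

Normal to plane KMN: n = (774, 258, -1290); plane equation n·P = 21801.
Requiring n·L = 21801: (-1290)p + (-16254) = 21801.
So p = -59/2.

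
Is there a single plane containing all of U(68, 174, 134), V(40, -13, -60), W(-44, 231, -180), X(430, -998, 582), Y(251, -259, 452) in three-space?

The plane through U, V, W has normal n = UV × UW = (69776, 12936, -22540) and equation n·P = 3975272.
Checking the remaining points: n·X = 3975272, n·Y = 3975272.
All equal 3975272, so all 5 points lie in one plane.

Yes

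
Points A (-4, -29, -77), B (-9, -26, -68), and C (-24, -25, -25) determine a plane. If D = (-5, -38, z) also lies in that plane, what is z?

-56

The plane through A, B, C has equation 120x + 80y + 40z = -5880.
Substituting D: (40)z + (-3640) = -5880, so z = -56.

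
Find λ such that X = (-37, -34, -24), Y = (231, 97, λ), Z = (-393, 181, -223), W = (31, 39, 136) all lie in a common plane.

Normal to plane XZW: n = (48927, 43428, -40608); plane equation n·P = -2312259.
Requiring n·Y = -2312259: (-40608)λ + (15514653) = -2312259.
So λ = 439.

439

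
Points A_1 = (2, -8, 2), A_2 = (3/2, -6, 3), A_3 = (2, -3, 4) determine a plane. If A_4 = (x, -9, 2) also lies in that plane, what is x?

1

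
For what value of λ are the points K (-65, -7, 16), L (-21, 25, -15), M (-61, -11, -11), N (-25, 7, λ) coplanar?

-65

The points are coplanar iff KL · (KM × KN) = 0.
Expanding, this is linear in λ: (-304)λ + (-19760) = 0.
So λ = -65.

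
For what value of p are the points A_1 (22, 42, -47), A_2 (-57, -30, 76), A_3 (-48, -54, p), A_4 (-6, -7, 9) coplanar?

Normal to plane A_1A_2A_4: n = (1995, 980, 1855); plane equation n·P = -2135.
Requiring n·A_3 = -2135: (1855)p + (-148680) = -2135.
So p = 79.

79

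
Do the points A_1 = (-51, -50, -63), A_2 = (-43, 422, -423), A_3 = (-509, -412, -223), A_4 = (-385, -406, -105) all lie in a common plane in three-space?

With A_1 as base: A_1A_2 = (8, 472, -360), A_1A_3 = (-458, -362, -160), A_1A_4 = (-334, -356, -42).
A_1A_3 × A_1A_4 = (-41756, 34204, 42140).
A_1A_2 · (A_1A_3 × A_1A_4) = 639840.
Since 639840 ≠ 0, the four points are not coplanar.

No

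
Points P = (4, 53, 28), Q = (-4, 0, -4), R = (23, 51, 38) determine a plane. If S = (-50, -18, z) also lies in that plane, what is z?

A normal to the plane is n = PQ × PR = (-594, -528, 1023).
S lies in the plane iff n · PS = 0.
This gives (1023)z + (40920) = 0, so z = -40.

-40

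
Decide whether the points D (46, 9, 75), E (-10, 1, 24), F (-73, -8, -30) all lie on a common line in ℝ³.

No

DE = (-56, -8, -51), DF = (-119, -17, -105).
DE × DF = (-27, 189, 0).
The cross product is nonzero, so the points do not lie on one line.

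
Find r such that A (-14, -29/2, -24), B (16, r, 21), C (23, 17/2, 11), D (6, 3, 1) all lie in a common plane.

18

Normal to plane ACD: n = (-75/2, -225, 375/2); plane equation n·P = -1425/2.
Requiring n·B = -1425/2: (-225)r + (6675/2) = -1425/2.
So r = 18.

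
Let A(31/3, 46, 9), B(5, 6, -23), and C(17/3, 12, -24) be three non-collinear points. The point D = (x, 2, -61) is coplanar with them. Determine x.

11/3

A normal to the plane is n = AB × AC = (232, -80/3, -16/3).
D lies in the plane iff n · AD = 0.
This gives (232)x + (-2552/3) = 0, so x = 11/3.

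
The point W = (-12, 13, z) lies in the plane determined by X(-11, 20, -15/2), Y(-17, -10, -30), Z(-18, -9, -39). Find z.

-19/2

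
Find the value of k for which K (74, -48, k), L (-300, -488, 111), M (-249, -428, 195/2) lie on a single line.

Collinearity requires KL × KM = 0; each component is linear in k.
The x-component gives (60)k + (-720) = 0, so k = 12.
The remaining components then also vanish.

12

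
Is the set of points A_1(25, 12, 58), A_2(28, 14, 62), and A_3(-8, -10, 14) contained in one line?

A_1A_2 = (3, 2, 4), A_1A_3 = (-33, -22, -44).
Each component of A_1A_3 is -11 times the corresponding component of A_1A_2, so A_1A_3 = -11·A_1A_2 and the points are collinear.

Yes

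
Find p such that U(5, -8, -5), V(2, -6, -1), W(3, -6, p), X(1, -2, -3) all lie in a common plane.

-3

Normal to plane UVX: n = (-20, -10, -10); plane equation n·P = 30.
Requiring n·W = 30: (-10)p + (0) = 30.
So p = -3.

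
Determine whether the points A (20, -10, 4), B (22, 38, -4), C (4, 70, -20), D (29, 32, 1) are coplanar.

Yes

With A as base: AB = (2, 48, -8), AC = (-16, 80, -24), AD = (9, 42, -3).
AC × AD = (768, -264, -1392).
AB · (AC × AD) = 0.
The scalar triple product vanishes, so the four points are coplanar.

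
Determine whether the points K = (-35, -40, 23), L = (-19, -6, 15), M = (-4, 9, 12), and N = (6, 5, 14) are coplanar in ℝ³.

No

A normal to the plane through K, L, M is n = KL × KM = (18, -72, -270).
The plane has equation n·P = -3960. For N: n·N = -4032.
-4032 ≠ -3960, so N is off the plane.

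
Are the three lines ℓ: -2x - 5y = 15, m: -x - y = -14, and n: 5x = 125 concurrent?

Intersecting ℓ and m: solving the 2×2 system gives (x, y) = (85/3, -43/3).
Substitute into n: (5)(85/3) + (0)(-43/3) = 425/3.
But n requires 125 ≠ 425/3, so the three lines have no common point.

No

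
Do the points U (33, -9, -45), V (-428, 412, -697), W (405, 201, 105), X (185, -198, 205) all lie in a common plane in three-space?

No

A normal to the plane through U, V, W is n = UV × UW = (200070, -173394, -253422).
The plane has equation n·P = 19566846. For X: n·X = 19393452.
19393452 ≠ 19566846, so X is off the plane.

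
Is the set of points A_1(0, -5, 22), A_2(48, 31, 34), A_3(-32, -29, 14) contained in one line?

Yes

A_1A_2 = (48, 36, 12), A_1A_3 = (-32, -24, -8).
Each component of A_1A_3 is -2/3 times the corresponding component of A_1A_2, so A_1A_3 = -2/3·A_1A_2 and the points are collinear.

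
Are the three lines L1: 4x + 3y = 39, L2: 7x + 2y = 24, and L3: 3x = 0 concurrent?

No

Intersecting L1 and L2: solving the 2×2 system gives (x, y) = (-6/13, 177/13).
Substitute into L3: (3)(-6/13) + (0)(177/13) = -18/13.
But L3 requires 0 ≠ -18/13, so the three lines have no common point.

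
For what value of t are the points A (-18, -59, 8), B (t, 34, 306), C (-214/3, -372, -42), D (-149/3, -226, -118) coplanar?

7

Normal to plane ACD: n = (31088, -15410/3, -1005); plane equation n·P = -793682/3.
Requiring n·B = -793682/3: (31088)t + (-1446530/3) = -793682/3.
So t = 7.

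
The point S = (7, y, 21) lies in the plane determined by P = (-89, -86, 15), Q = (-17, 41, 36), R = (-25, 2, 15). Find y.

54

A normal to the plane is n = PQ × PR = (-1848, 1344, -1792).
S lies in the plane iff n · PS = 0.
This gives (1344)y + (-72576) = 0, so y = 54.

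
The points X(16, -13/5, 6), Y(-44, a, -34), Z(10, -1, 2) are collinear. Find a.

Direction XZ = (-6, 8/5, -4). From the x-coordinate of Y, the parameter along the line is τ = (-44 − 16)/(-6) = 10.
Then a = (-13/5) + 10·(8/5) = 67/5.

67/5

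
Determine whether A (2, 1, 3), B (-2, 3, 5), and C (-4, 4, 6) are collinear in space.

Yes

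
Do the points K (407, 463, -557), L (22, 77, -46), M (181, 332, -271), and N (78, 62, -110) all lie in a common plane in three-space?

No

With K as base: KL = (-385, -386, 511), KM = (-226, -131, 286), KN = (-329, -401, 447).
KM × KN = (56129, 6928, 47527).
KL · (KM × KN) = 2424.
Since 2424 ≠ 0, the four points are not coplanar.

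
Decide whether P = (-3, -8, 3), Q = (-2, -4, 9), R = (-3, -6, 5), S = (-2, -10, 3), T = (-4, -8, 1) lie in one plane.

The plane through P, Q, R has normal n = PQ × PR = (-4, -2, 2) and equation n·X = 34.
Checking the remaining points: n·S = 34, n·T = 34.
All equal 34, so all 5 points lie in one plane.

Yes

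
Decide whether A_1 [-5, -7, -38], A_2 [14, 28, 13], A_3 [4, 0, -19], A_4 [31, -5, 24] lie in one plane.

Yes

A normal to the plane through A_1, A_2, A_3 is n = A_1A_2 × A_1A_3 = (308, 98, -182).
The plane has equation n·P = 4690. For A_4: n·A_4 = 4690.
Equal, so A_4 lies in the plane and all four are coplanar.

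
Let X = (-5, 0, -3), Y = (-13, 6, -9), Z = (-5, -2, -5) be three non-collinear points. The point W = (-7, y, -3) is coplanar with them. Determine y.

3

Coplanarity requires XY · (XZ × XW) = 0.
XY = (-8, 6, -6), XZ = (0, -2, -2); the triple product is linear in y with coefficient -16 and constant term 48.
Setting it to zero: y = 3.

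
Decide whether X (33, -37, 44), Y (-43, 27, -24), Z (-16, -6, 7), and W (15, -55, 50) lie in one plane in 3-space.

With X as base: XY = (-76, 64, -68), XZ = (-49, 31, -37), XW = (-18, -18, 6).
XZ × XW = (-480, 960, 1440).
XY · (XZ × XW) = 0.
The scalar triple product vanishes, so the four points are coplanar.

Yes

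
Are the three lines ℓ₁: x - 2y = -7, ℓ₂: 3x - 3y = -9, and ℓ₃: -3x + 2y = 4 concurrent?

No

Intersecting ℓ₁ and ℓ₂: solving the 2×2 system gives (x, y) = (1, 4).
Substitute into ℓ₃: (-3)(1) + (2)(4) = 5.
But ℓ₃ requires 4 ≠ 5, so the three lines have no common point.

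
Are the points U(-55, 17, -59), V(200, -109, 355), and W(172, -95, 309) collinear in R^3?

No

UV = (255, -126, 414), UW = (227, -112, 368).
Comparing components 3 and 1: (414)(227) − (255)(368) = 138 ≠ 0, so UV and UW are not parallel and the points are not collinear.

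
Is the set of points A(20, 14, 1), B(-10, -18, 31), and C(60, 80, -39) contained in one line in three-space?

AB = (-30, -32, 30), AC = (40, 66, -40).
AB × AC = (-700, 0, -700).
The cross product is nonzero, so the points do not lie on one line.

No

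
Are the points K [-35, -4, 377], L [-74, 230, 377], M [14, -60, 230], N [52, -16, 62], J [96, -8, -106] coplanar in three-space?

The plane through K, L, M has normal n = KL × KM = (-34398, -5733, -9282) and equation n·P = -2272452.
Checking the remaining points: n·N = -2272452, n·J = -2272452.
All equal -2272452, so all 5 points lie in one plane.

Yes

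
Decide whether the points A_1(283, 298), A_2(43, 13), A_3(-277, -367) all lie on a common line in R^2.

A_1A_2 = (-240, -285), A_1A_3 = (-560, -665).
det[A_1A_2; A_1A_3] = (-240)(-665) − (-285)(-560) = 0.
The determinant is zero, so the points are collinear.

Yes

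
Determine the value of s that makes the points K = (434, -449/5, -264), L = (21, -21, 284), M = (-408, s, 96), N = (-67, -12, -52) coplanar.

Coplanarity ⇔ det[KL; KM; KN] = 0.
Expanding, this is linear in s: (186992)s + (-7666672) = 0.
So s = 41.

41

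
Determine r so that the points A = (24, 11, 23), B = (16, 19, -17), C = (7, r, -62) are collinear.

Collinearity requires AB × AC = 0; each component is linear in r.
The x-component gives (40)r + (-1120) = 0, so r = 28.
The remaining components then also vanish.

28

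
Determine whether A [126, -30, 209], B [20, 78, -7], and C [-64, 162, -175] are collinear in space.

AB = (-106, 108, -216), AC = (-190, 192, -384).
AB × AC = (0, 336, 168).
The cross product is nonzero, so the points do not lie on one line.

No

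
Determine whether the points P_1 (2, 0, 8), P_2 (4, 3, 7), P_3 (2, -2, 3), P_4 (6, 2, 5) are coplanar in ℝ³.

The four points are coplanar iff the 3×3 determinant with rows P_1P_2, P_1P_3, P_1P_4 is zero.
Rows: (2, 3, -1), (0, -2, -5), (4, 2, -3).
Expanding along the first row: (2)(16) − (3)(20) + (-1)(8) = -36.
Nonzero ⇒ not coplanar.

No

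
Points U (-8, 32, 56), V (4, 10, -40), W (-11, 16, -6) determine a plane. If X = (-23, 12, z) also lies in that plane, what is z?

-14

A normal to the plane is n = UV × UW = (-172, 1032, -258).
X lies in the plane iff n · UX = 0.
This gives (-258)z + (-3612) = 0, so z = -14.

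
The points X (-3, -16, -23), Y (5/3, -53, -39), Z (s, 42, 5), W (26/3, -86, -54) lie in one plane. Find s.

-65/3

Normal to plane XYW: n = (27, -42, 105); plane equation n·P = -1824.
Requiring n·Z = -1824: (27)s + (-1239) = -1824.
So s = -65/3.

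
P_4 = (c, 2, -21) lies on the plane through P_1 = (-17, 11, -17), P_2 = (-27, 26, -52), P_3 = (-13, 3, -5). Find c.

The plane through P_1, P_2, P_3 has equation −100x − 20y + 20z = 1140.
Substituting P_4: (-100)c + (-460) = 1140, so c = -16.

-16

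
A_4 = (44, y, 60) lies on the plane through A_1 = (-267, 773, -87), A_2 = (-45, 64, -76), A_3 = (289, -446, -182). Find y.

The plane through A_1, A_2, A_3 has equation 80764x + 27206y + 123586z = -11285732.
Substituting A_4: (27206)y + (10968776) = -11285732, so y = -818.

-818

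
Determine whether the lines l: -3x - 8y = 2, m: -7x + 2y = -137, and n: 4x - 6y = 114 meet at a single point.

The three lines meet at one point iff the augmented coefficient matrix [aᵢ bᵢ cᵢ] has rank < 3, i.e. its determinant vanishes.
Here the determinant is -150.
Nonzero, so no common point exists.

No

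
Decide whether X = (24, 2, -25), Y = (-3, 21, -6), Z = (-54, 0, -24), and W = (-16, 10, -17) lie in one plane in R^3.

A normal to the plane through X, Y, Z is n = XY × XZ = (57, -1455, 1536).
The plane has equation n·P = -39942. For W: n·W = -41574.
-41574 ≠ -39942, so W is off the plane.

No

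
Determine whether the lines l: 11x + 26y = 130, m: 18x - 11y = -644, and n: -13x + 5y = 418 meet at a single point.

Yes

Intersecting l and m: solving the 2×2 system gives (x, y) = (-26, 16).
Substitute into n: (-13)(-26) + (5)(16) = 418.
This equals 418, so (-26, 16) lies on all three lines and they are concurrent.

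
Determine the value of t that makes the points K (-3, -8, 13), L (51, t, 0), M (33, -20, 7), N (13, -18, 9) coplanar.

-40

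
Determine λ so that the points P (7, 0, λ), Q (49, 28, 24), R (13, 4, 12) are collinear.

10

Direction QR = (-36, -24, -12). From the x-coordinate of P, the parameter along the line is τ = (7 − 49)/(-36) = 7/6.
Then λ = 24 + 7/6·(-12) = 10.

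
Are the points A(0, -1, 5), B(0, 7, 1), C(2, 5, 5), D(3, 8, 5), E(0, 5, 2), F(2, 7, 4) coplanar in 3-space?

Yes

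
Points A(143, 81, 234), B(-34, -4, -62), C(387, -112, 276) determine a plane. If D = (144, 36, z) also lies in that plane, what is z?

A normal to the plane is n = AB × AC = (-60698, -64790, 54901).
D lies in the plane iff n · AD = 0.
This gives (54901)z + (-9991982) = 0, so z = 182.

182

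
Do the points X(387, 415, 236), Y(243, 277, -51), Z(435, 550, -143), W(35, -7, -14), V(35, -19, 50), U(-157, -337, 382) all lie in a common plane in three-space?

Yes

The plane through X, Y, Z has normal n = XY × XZ = (91047, -68352, -12816) and equation n·P = 3844533.
Checking the remaining points: n·W = 3844533, n·V = 3844533, n·U = 3844533.
All equal 3844533, so all 6 points lie in one plane.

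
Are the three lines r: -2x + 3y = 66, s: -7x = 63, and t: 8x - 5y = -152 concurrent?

Yes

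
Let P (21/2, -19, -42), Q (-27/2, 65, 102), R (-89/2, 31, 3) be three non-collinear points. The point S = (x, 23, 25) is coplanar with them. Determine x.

-13/2

A normal to the plane is n = PQ × PR = (-3420, -6840, 3420).
S lies in the plane iff n · PS = 0.
This gives (-3420)x + (-22230) = 0, so x = -13/2.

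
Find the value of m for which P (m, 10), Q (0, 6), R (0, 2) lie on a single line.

0

Collinearity: (P − Q) must be parallel to (R − Q) = (0, -4).
Cross-multiplying the components: (m − 0)·(-4) = (4)·(0).
Solving gives m = 0.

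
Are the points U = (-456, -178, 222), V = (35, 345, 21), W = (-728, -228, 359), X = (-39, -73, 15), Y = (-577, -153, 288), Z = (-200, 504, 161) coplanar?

Yes

The plane through U, V, W has normal n = UV × UW = (61601, -12595, 117706) and equation n·P = 282586.
Checking the remaining points: n·X = 282586, n·Y = 282586, n·Z = 282586.
All equal 282586, so all 6 points lie in one plane.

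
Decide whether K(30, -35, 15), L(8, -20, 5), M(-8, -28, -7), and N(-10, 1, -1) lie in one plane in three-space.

Yes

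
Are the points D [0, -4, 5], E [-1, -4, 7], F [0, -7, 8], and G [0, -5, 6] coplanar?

Yes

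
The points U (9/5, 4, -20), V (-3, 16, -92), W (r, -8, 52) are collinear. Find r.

Collinearity requires UV × UW = 0; each component is linear in r.
The y-component gives (-72)r + (2376/5) = 0, so r = 33/5.
The remaining components then also vanish.

33/5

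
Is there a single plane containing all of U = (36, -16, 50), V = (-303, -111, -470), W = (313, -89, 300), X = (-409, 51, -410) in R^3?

Yes

With U as base: UV = (-339, -95, -520), UW = (277, -73, 250), UX = (-445, 67, -460).
UW × UX = (16830, 16170, -13926).
UV · (UW × UX) = 0.
The scalar triple product vanishes, so the four points are coplanar.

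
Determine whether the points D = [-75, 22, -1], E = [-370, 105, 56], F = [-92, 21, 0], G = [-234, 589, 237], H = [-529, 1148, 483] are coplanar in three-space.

No

The plane through D, E, F has normal n = DE × DF = (140, -674, 1706) and equation n·P = -27034.
Checking the remaining points: n·G = -25424, n·H = -23814.
Since n·G = -25424 ≠ -27034, G is off the plane and the points are not all coplanar.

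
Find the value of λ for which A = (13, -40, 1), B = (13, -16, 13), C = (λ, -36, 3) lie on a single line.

Collinearity requires AB × AC = 0; each component is linear in λ.
The y-component gives (12)λ + (-156) = 0, so λ = 13.
The remaining components then also vanish.

13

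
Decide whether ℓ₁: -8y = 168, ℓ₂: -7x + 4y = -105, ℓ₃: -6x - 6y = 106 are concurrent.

No

Intersecting ℓ₁ and ℓ₂: solving the 2×2 system gives (x, y) = (3, -21).
Substitute into ℓ₃: (-6)(3) + (-6)(-21) = 108.
But ℓ₃ requires 106 ≠ 108, so the three lines have no common point.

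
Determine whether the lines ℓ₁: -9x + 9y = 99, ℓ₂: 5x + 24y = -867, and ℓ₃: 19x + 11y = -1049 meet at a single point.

Yes

Intersecting ℓ₁ and ℓ₂: solving the 2×2 system gives (x, y) = (-39, -28).
Substitute into ℓ₃: (19)(-39) + (11)(-28) = -1049.
This equals -1049, so (-39, -28) lies on all three lines and they are concurrent.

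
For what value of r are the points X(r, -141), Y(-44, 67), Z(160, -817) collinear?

4

The three points are collinear iff det[XY; XZ] = 0.
This determinant is linear in r: (884)r + (-3536) = 0, so r = 4.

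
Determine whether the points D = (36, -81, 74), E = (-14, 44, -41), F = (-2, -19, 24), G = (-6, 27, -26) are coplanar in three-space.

The four points are coplanar iff the 3×3 determinant with rows DE, DF, DG is zero.
Rows: (-50, 125, -115), (-38, 62, -50), (-42, 108, -100).
Expanding along the first row: (-50)(-800) − (125)(1700) + (-115)(-1500) = 0.
Zero determinant ⇒ coplanar.

Yes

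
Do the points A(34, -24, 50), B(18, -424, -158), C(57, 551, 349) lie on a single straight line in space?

Yes

AB = (-16, -400, -208), AC = (23, 575, 299).
Each component of AC is -23/16 times the corresponding component of AB, so AC = -23/16·AB and the points are collinear.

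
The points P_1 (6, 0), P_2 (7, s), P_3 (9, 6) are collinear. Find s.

Collinearity: (P_2 − P_1) must be parallel to (P_3 − P_1) = (3, 6).
Cross-multiplying the components: (s − 0)·(3) = (1)·(6).
Solving gives s = 2.

2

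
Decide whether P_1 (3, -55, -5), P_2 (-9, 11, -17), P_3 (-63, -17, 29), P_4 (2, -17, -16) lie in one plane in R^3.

Yes

The four points are coplanar iff the 3×3 determinant with rows P_1P_2, P_1P_3, P_1P_4 is zero.
Rows: (-12, 66, -12), (-66, 38, 34), (-1, 38, -11).
Expanding along the first row: (-12)(-1710) − (66)(760) + (-12)(-2470) = 0.
Zero determinant ⇒ coplanar.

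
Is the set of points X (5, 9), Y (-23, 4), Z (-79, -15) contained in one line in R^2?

No

XY = (-28, -5), XZ = (-84, -24).
If collinear, XZ would be a scalar multiple of XY. But (-28)·(-24) ≠ (-5)·(-84) (difference 252), so they are not parallel; the points are not collinear.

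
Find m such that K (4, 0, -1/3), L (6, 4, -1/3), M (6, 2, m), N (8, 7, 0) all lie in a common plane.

1/3

Normal to plane KLN: n = (4/3, -2/3, -2); plane equation n·P = 6.
Requiring n·M = 6: (-2)m + (20/3) = 6.
So m = 1/3.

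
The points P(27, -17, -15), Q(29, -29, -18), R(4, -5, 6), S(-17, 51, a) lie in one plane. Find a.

30

Coplanarity ⇔ det[PQ; PR; PS] = 0.
Expanding, this is linear in a: (-252)a + (7560) = 0.
So a = 30.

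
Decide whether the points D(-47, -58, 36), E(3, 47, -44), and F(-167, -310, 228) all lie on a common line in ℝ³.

Yes

DE = (50, 105, -80), DF = (-120, -252, 192).
DE × DF = (0, 0, 0).
The cross product vanishes, so the three points are collinear.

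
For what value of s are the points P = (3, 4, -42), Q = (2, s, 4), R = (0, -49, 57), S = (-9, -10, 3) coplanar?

The points are coplanar iff PQ · (PR × PS) = 0.
Expanding, this is linear in s: (-1053)s + (-22113) = 0.
So s = -21.

-21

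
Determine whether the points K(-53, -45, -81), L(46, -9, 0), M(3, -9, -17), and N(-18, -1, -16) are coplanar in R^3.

The four points are coplanar iff the 3×3 determinant with rows KL, KM, KN is zero.
Rows: (99, 36, 81), (56, 36, 64), (35, 44, 65).
Expanding along the first row: (99)(-476) − (36)(1400) + (81)(1204) = 0.
Zero determinant ⇒ coplanar.

Yes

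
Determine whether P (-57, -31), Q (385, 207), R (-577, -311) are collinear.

Yes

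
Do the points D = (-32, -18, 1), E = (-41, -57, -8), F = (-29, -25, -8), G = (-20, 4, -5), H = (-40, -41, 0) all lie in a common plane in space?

The plane through D, E, F has normal n = DE × DF = (288, -108, 180) and equation n·P = -7092.
Checking the remaining points: n·G = -7092, n·H = -7092.
All equal -7092, so all 5 points lie in one plane.

Yes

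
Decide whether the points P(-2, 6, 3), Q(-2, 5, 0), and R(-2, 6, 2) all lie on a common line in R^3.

No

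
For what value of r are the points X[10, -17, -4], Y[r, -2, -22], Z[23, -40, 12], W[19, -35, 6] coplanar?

-2

The points are coplanar iff XY · (XZ × XW) = 0.
Expanding, this is linear in r: (58)r + (116) = 0.
So r = -2.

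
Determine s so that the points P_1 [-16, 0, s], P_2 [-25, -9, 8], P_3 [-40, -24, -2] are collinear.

Collinearity requires P_1P_2 × P_1P_3 = 0; each component is linear in s.
The x-component gives (-15)s + (210) = 0, so s = 14.
The remaining components then also vanish.

14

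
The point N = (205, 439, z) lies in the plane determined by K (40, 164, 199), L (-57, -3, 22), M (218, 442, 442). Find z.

474

A normal to the plane is n = KL × KM = (8625, -7935, 2760).
N lies in the plane iff n · KN = 0.
This gives (2760)z + (-1308240) = 0, so z = 474.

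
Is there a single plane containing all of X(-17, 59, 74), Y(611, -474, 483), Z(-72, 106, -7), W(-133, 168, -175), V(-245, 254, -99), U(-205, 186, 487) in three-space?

The plane through X, Y, Z has normal n = XY × XZ = (23950, 28373, 201) and equation n·P = 1281731.
Checking the remaining points: n·W = 1546139, n·V = 1319093, n·U = 465515.
Since n·W = 1546139 ≠ 1281731, W is off the plane and the points are not all coplanar.

No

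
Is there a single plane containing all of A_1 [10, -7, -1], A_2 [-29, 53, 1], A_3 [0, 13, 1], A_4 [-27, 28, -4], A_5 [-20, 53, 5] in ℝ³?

No

The plane through A_1, A_2, A_3 has normal n = A_1A_2 × A_1A_3 = (80, 58, -180) and equation n·P = 574.
Checking the remaining points: n·A_4 = 184, n·A_5 = 574.
Since n·A_4 = 184 ≠ 574, A_4 is off the plane and the points are not all coplanar.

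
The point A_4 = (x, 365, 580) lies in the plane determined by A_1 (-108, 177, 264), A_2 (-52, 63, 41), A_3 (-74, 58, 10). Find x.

-260

Coplanarity requires A_1A_2 · (A_1A_3 × A_1A_4) = 0.
A_1A_2 = (56, -114, -223), A_1A_3 = (34, -119, -254); the triple product is linear in x with coefficient 2419 and constant term 628940.
Setting it to zero: x = -260.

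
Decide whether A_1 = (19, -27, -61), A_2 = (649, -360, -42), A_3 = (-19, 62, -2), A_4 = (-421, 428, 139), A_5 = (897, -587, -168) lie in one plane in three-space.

The plane through A_1, A_2, A_3 has normal n = A_1A_2 × A_1A_3 = (-21338, -37892, 43416) and equation n·P = -2030714.
Checking the remaining points: n·A_4 = -1199654, n·A_5 = -4191470.
Since n·A_4 = -1199654 ≠ -2030714, A_4 is off the plane and the points are not all coplanar.

No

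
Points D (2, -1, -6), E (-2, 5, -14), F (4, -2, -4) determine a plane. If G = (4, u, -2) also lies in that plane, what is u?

A normal to the plane is n = DE × DF = (4, -8, -8).
G lies in the plane iff n · DG = 0.
This gives (-8)u + (-32) = 0, so u = -4.

-4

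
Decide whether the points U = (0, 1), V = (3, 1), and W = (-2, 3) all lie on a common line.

No

UV = (3, 0), UW = (-2, 2).
det[UV; UW] = (3)(2) − (0)(-2) = 6.
The determinant is nonzero, so they are not collinear.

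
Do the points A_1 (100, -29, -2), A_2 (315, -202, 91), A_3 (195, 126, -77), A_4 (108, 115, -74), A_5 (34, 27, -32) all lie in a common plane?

Yes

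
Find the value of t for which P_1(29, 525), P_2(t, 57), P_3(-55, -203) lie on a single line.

Collinearity: (P_2 − P_1) must be parallel to (P_3 − P_1) = (-84, -728).
Cross-multiplying the components: (t − 29)·(-728) = (-468)·(-84).
Solving gives t = -25.

-25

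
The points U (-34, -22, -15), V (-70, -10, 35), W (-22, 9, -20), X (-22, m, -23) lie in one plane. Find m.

0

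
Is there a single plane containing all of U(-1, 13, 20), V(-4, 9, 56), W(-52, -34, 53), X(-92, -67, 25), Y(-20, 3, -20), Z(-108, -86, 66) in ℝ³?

No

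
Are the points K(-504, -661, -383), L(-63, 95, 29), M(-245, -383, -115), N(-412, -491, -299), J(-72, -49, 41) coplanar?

No

The plane through K, L, M has normal n = KL × KM = (88072, -11480, -73206) and equation n·P = -8762110.
Checking the remaining points: n·N = -8760390, n·J = -8780110.
Since n·N = -8760390 ≠ -8762110, N is off the plane and the points are not all coplanar.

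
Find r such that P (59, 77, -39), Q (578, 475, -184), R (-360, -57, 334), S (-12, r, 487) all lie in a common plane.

393

The points are coplanar iff PQ · (PR × PS) = 0.
Expanding, this is linear in r: (-132832)r + (52202976) = 0.
So r = 393.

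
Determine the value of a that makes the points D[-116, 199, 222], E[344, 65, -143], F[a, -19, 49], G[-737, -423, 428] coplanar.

22

The points are coplanar iff DE · (DF × DG) = 0.
Expanding, this is linear in a: (254634)a + (-5601948) = 0.
So a = 22.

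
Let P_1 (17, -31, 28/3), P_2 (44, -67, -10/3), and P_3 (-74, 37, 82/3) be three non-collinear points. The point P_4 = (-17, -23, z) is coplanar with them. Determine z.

8

The plane through P_1, P_2, P_3 has equation (640/3)x + (2000/3)y − 1440z = -30480.
Substituting P_4: (-1440)z + (-18960) = -30480, so z = 8.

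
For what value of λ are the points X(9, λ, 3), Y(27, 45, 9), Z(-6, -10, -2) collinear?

15

Collinearity requires XY × XZ = 0; each component is linear in λ.
The x-component gives (11)λ + (-165) = 0, so λ = 15.
The remaining components then also vanish.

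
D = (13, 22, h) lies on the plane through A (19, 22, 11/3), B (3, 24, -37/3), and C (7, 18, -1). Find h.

Coplanarity requires AB · (AC × AD) = 0.
AB = (-16, 2, -16), AC = (-12, -4, -14/3); the triple product is linear in h with coefficient 88 and constant term 352/3.
Setting it to zero: h = -4/3.

-4/3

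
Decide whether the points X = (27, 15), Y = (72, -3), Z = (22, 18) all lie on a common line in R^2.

No

XY = (45, -18), XZ = (-5, 3).
If collinear, XZ would be a scalar multiple of XY. But (45)·(3) ≠ (-18)·(-5) (difference 45), so they are not parallel; the points are not collinear.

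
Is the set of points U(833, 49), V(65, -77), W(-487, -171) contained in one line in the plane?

No

UV = (-768, -126), UW = (-1320, -220).
det[UV; UW] = (-768)(-220) − (-126)(-1320) = 2640.
The determinant is nonzero, so they are not collinear.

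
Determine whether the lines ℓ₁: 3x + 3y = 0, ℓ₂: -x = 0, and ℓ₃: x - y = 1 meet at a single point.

No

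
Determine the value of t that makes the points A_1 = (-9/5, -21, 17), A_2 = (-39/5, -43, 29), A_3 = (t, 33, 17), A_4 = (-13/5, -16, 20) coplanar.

Coplanarity ⇔ det[A_1A_2; A_1A_3; A_1A_4] = 0.
Expanding, this is linear in t: (126)t + (-1134/5) = 0.
So t = 9/5.

9/5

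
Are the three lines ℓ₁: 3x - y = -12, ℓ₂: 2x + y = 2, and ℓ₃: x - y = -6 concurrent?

No

Intersecting ℓ₁ and ℓ₂: solving the 2×2 system gives (x, y) = (-2, 6).
Substitute into ℓ₃: (1)(-2) + (-1)(6) = -8.
But ℓ₃ requires -6 ≠ -8, so the three lines have no common point.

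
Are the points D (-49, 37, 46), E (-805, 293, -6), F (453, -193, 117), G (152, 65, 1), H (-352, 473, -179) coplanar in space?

No

The plane through D, E, F has normal n = DE × DF = (6216, 27572, 45368) and equation n·P = 2802508.
Checking the remaining points: n·G = 2782380, n·H = 2732652.
Since n·G = 2782380 ≠ 2802508, G is off the plane and the points are not all coplanar.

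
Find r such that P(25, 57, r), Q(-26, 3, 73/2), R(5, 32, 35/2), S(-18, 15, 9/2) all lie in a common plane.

Coplanarity ⇔ det[PQ; PR; PS] = 0.
Expanding, this is linear in r: (-140)r + (-4550) = 0.
So r = -65/2.

-65/2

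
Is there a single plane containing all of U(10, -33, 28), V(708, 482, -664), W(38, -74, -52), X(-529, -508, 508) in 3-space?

No

A normal to the plane through U, V, W is n = UV × UW = (-69572, 36464, -43038).
The plane has equation n·P = -3104096. For X: n·X = -3583428.
-3583428 ≠ -3104096, so X is off the plane.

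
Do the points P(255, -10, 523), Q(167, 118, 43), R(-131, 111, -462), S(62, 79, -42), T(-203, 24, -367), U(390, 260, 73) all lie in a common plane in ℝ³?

Yes

The plane through P, Q, R has normal n = PQ × PR = (-68000, 98600, 38760) and equation n·X = 1945480.
Checking the remaining points: n·S = 1945480, n·T = 1945480, n·U = 1945480.
All equal 1945480, so all 6 points lie in one plane.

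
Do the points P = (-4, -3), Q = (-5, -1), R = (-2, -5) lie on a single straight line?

PQ = (-1, 2), PR = (2, -2).
If collinear, PR would be a scalar multiple of PQ. But (-1)·(-2) ≠ (2)·(2) (difference -2), so they are not parallel; the points are not collinear.

No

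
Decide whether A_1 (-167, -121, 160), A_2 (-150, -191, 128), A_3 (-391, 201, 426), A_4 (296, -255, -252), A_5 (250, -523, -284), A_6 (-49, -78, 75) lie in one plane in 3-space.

The plane through A_1, A_2, A_3 has normal n = A_1A_2 × A_1A_3 = (-8316, 2646, -10206) and equation n·P = -564354.
Checking the remaining points: n·A_4 = -564354, n·A_5 = -564354, n·A_6 = -564354.
All equal -564354, so all 6 points lie in one plane.

Yes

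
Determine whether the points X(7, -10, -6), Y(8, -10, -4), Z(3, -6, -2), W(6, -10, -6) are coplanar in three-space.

With X as base: XY = (1, 0, 2), XZ = (-4, 4, 4), XW = (-1, 0, 0).
XZ × XW = (0, -4, 4).
XY · (XZ × XW) = 8.
Since 8 ≠ 0, the four points are not coplanar.

No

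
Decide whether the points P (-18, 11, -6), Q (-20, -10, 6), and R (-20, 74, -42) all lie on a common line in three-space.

No

PQ = (-2, -21, 12), PR = (-2, 63, -36).
PQ × PR = (0, -96, -168).
The cross product is nonzero, so the points do not lie on one line.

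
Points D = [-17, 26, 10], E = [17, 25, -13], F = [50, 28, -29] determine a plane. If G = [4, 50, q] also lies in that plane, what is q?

The plane through D, E, F has equation 85x − 215y + 135z = -5685.
Substituting G: (135)q + (-10410) = -5685, so q = 35.

35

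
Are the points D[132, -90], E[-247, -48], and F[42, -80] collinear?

DE = (-379, 42), DF = (-90, 10).
det[DE; DF] = (-379)(10) − (42)(-90) = -10.
The determinant is nonzero, so they are not collinear.

No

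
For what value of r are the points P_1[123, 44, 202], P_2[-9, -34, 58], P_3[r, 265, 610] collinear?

497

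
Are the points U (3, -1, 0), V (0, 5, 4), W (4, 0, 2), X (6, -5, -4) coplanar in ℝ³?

No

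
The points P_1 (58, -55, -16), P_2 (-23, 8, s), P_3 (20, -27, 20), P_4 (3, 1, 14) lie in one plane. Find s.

56

The points are coplanar iff P_1P_2 · (P_1P_3 × P_1P_4) = 0.
Expanding, this is linear in s: (-588)s + (32928) = 0.
So s = 56.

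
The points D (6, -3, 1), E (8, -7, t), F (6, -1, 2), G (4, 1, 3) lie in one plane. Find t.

Coplanarity ⇔ det[DE; DF; DG] = 0.
Expanding, this is linear in t: (4)t + (4) = 0.
So t = -1.

-1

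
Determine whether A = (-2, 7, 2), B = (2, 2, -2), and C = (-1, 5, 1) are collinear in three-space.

AB = (4, -5, -4), AC = (1, -2, -1).
Comparing components 2 and 3: (-5)(-1) − (-4)(-2) = -3 ≠ 0, so AB and AC are not parallel and the points are not collinear.

No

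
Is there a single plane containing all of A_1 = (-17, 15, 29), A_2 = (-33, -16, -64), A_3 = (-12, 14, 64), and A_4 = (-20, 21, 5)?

With A_1 as base: A_1A_2 = (-16, -31, -93), A_1A_3 = (5, -1, 35), A_1A_4 = (-3, 6, -24).
A_1A_3 × A_1A_4 = (-186, 15, 27).
A_1A_2 · (A_1A_3 × A_1A_4) = 0.
The scalar triple product vanishes, so the four points are coplanar.

Yes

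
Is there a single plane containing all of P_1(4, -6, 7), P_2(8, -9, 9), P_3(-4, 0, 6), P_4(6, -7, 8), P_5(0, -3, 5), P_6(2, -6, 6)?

The plane through P_1, P_2, P_3 has normal n = P_1P_2 × P_1P_3 = (-9, -12, 0) and equation n·P = 36.
Checking the remaining points: n·P_4 = 30, n·P_5 = 36, n·P_6 = 54.
Since n·P_4 = 30 ≠ 36, P_4 is off the plane and the points are not all coplanar.

No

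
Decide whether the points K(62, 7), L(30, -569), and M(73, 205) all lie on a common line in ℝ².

Yes

KL = (-32, -576), KM = (11, 198).
Twice the signed area of △KLM is (-32)(198) − (-576)(11) = 0.
The triangle is degenerate (zero area), so the points are collinear.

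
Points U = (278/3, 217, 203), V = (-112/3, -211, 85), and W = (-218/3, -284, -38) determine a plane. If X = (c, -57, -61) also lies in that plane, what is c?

The plane through U, V, W has equation 44030x − (35462/3)y − (16898/3)z = 1114792/3.
Substituting X: (44030)c + (3052112/3) = 1114792/3, so c = -44/3.

-44/3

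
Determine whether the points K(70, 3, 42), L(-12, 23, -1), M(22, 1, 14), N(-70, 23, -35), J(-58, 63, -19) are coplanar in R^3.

No

The plane through K, L, M has normal n = KL × KM = (-646, -232, 1124) and equation n·P = 1292.
Checking the remaining points: n·N = 544, n·J = 1496.
Since n·N = 544 ≠ 1292, N is off the plane and the points are not all coplanar.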